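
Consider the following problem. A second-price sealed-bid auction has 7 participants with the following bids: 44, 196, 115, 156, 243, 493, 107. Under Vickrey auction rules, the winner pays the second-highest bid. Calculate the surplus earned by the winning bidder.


Step 1: Sort bids in descending order: 493, 243, 196, 156, 115, 107, 44
Step 2: The winning bid is the highest: 493
Step 3: The payment equals the second-highest bid: 243
Step 4: Surplus = winner's bid - payment = 493 - 243 = 250

250


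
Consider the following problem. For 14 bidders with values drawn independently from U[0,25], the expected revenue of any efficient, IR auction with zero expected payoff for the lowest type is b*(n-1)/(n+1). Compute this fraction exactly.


Step 1: By Revenue Equivalence, expected revenue = b*(n-1)/(n+1)
Step 2: Substituting n = 14, b = 25
Step 3: Revenue = 25*(14-1)/(14+1) = 25*13/15
Step 4: Revenue = 325/15 = 65/3

65/3


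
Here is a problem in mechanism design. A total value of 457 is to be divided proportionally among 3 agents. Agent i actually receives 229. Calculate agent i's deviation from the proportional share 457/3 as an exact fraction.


Step 1: Proportional share = 457/3
Step 2: Agent's actual allocation = 229
Step 3: Excess = 229 - 457/3 = 230/3

230/3


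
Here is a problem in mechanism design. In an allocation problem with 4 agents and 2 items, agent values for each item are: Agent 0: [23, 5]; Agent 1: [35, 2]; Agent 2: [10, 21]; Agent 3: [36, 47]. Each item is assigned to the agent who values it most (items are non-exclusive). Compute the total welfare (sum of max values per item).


Step 1: For each item, find the maximum value among all agents.
Step 2: Item 0 -> Agent 3 (value 36)
Step 3: Item 1 -> Agent 3 (value 47)
Step 4: Total welfare = 36 + 47 = 83

83


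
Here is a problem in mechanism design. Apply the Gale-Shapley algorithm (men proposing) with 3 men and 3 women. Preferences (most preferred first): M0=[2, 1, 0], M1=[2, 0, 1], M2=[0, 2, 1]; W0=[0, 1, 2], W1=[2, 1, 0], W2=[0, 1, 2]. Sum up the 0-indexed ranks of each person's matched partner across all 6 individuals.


Step 1: Run Gale-Shapley (men propose, women hold best offer):
  M0 proposes to W2; she accepts
  M1 proposes to W2; rejected
  M1 proposes to W0; she accepts
  M2 proposes to W0; rejected
  M2 proposes to W2; rejected
  M2 proposes to W1; she accepts
Step 2: Final matching: W0-M1, W1-M2, W2-M0
Step 3: 0-indexed ranks (man's rank of his match, then woman's): 1 + 1 + 2 + 0 + 0 + 0
Step 4: Total rank sum = 4

4


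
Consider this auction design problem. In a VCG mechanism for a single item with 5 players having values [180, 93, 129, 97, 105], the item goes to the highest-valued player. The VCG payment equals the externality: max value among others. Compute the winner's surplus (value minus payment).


Step 1: The winner is the agent with the highest value: agent 0 with value 180
Step 2: Values of other agents: [93, 129, 97, 105]
Step 3: VCG payment = max of others' values = 129
Step 4: Surplus = 180 - 129 = 51

51


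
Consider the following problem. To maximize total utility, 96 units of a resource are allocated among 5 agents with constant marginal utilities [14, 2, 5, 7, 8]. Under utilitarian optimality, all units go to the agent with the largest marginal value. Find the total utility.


Step 1: The marginal utilities are [14, 2, 5, 7, 8]
Step 2: The highest marginal utility is 14
Step 3: All 96 units go to that agent
Step 4: Total utility = 14 * 96 = 1344

1344


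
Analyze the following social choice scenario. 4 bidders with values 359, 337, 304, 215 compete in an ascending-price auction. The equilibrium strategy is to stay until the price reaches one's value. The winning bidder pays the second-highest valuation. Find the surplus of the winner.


Step 1: Identify the highest value: 359
Step 2: Identify the second-highest value: 337
Step 3: The final price = second-highest value = 337
Step 4: Surplus = 359 - 337 = 22

22


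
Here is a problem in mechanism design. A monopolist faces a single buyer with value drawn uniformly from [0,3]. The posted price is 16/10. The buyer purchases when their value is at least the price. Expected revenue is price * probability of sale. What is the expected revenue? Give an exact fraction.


Step 1: Posted price r = 8/5, value support [0,3]
Step 2: P(v >= r) = (3 - 8/5)/3 = 7/15
Step 3: Expected revenue = r * P(v >= r) = 8/5 * 7/15
Step 4: Revenue = 56/75

56/75


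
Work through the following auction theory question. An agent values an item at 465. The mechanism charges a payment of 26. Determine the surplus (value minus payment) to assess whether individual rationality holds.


Step 1: Surplus = value - payment = 465 - 26 = 439
Step 2: IR is satisfied (surplus >= 0)

439


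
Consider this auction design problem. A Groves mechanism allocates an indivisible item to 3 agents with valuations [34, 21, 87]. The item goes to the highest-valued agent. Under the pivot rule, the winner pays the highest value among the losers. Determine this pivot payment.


Step 1: The efficient winner is agent 2 with value 87
Step 2: Other agents' values: [34, 21]
Step 3: Pivot payment = max(others) = 34
Step 4: The winner pays 34

34


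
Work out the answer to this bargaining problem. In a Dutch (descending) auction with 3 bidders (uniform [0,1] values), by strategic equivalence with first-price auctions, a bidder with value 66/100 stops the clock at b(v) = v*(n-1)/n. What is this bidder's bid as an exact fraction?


Step 1: Dutch auctions are strategically equivalent to first-price auctions
Step 2: The equilibrium bid is b(v) = v*(n-1)/n
Step 3: b = 33/50 * 2/3
Step 4: b = 11/25

11/25


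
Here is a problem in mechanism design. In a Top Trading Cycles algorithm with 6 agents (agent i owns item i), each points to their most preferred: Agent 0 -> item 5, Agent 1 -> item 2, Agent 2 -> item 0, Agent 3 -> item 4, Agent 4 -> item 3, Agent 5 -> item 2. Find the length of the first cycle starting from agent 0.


Step 1: Trace the pointer graph from agent 0: 0 -> 5 -> 2 -> 0
Step 2: A cycle is detected when we revisit agent 0
Step 3: The cycle is: 0 -> 5 -> 2 -> 0
Step 4: Cycle length = 3

3


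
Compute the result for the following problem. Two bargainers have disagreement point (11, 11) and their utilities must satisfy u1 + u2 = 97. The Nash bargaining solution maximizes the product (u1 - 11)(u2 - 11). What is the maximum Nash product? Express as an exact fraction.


Step 1: The Nash solution splits surplus symmetrically above the disagreement point
Step 2: u1 = (total + d1 - d2)/2 = (97 + 11 - 11)/2 = 97/2
Step 3: u2 = (total - d1 + d2)/2 = (97 - 11 + 11)/2 = 97/2
Step 4: Nash product = (97/2 - 11) * (97/2 - 11)
Step 5: = 75/2 * 75/2 = 5625/4

5625/4


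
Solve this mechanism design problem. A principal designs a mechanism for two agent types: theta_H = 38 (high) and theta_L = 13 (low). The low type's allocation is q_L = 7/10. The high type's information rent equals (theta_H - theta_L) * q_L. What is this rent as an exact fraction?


Step 1: theta_H - theta_L = 38 - 13 = 25
Step 2: Information rent = (theta_H - theta_L) * q_L
Step 3: = 25 * 7/10
Step 4: = 35/2

35/2


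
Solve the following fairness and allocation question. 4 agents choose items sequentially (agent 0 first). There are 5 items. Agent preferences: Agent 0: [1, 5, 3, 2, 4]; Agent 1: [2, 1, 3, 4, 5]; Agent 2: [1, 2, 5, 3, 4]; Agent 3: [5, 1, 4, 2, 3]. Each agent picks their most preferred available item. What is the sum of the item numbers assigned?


Step 1: Agent 0 picks item 1
Step 2: Agent 1 picks item 2
Step 3: Agent 2 picks item 5
Step 4: Agent 3 picks item 4
Step 5: Sum = 1 + 2 + 5 + 4 = 12

12


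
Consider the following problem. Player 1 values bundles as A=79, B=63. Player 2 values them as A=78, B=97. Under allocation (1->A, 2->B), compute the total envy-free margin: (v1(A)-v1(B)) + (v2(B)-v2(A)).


Step 1: Player 1's margin = v1(A) - v1(B) = 79 - 63 = 16
Step 2: Player 2's margin = v2(B) - v2(A) = 97 - 78 = 19
Step 3: Total margin = 16 + 19 = 35

35


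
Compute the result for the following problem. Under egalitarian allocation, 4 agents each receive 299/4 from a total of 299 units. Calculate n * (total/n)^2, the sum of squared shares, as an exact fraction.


Step 1: Each agent's share = 299/4
Step 2: Square of each share = (299/4)^2 = 89401/16
Step 3: Sum of squares = 4 * 89401/16 = 89401/4

89401/4


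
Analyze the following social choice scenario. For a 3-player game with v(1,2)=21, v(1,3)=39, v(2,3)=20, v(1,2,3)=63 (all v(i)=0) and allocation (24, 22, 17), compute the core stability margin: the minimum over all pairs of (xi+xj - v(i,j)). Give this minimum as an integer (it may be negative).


Step 1: Slack for coalition (1,2): x1+x2 - v12 = 46 - 21 = 25
Step 2: Slack for coalition (1,3): x1+x3 - v13 = 41 - 39 = 2
Step 3: Slack for coalition (2,3): x2+x3 - v23 = 39 - 20 = 19
Step 4: Minimum slack = min(25, 2, 19) = 2, attained by (1,3); no pair can gain by deviating, so the allocation is in the core

2


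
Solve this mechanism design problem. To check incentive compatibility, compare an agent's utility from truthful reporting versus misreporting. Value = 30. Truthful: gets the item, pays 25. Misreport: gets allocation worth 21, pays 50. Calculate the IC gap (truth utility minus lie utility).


Step 1: U(truth) = value - payment = 30 - 25 = 5
Step 2: U(lie) = allocation - payment = 21 - 50 = -29
Step 3: IC gap = 5 - (-29) = 34

34


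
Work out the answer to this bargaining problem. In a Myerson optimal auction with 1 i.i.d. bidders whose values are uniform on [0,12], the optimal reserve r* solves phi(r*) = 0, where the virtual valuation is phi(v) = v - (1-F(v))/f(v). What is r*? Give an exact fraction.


Step 1: For U[0,12], F(v) = v/12 and f(v) = 1/12
Step 2: phi(v) = v - (1 - v/12)/(1/12) = v - (12 - v) = 2v - 12
Step 3: Set phi(r*) = 0: 2r* - 12 = 0
Step 4: r* = 12/2 = 6 (the number of bidders n = 1 does not enter)

6


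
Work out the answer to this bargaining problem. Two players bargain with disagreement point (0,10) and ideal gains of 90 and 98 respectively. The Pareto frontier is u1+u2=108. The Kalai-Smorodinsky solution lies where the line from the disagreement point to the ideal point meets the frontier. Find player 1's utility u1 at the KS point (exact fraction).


Step 1: At the KS point, (u1-d1)/r1 = (u2-d2)/r2 = t and u1+u2 = 108
Step 2: u1 = d1 + r1*t and u2 = d2 + r2*t, so (d1 + r1*t) + (d2 + r2*t) = 108
Step 3: t = (108 - 0 - 10)/(90 + 98) = 98/188 = 49/94
Step 4: u1 = d1 + r1*t = 0 + 90 * 49/94 = 2205/47
Step 5: (Check: u2 = d2 + r2*t = 2871/47; u1+u2 = 2205/47 + 2871/47 = 108, on the frontier.)

2205/47


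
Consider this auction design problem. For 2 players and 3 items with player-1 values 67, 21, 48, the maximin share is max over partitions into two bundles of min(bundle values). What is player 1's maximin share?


Step 1: Item values = 67, 21, 48
Step 2: Enumerate all 2-bundle partitions and take the smaller bundle:
  Partition 1: {67} vs {21,48} -> bundles 67, 69; min = 67
  Partition 2: {21} vs {67,48} -> bundles 21, 115; min = 21
  Partition 3: {48} vs {67,21} -> bundles 48, 88; min = 48
Step 3: MMS = max(67, 21, 48) = 67

67


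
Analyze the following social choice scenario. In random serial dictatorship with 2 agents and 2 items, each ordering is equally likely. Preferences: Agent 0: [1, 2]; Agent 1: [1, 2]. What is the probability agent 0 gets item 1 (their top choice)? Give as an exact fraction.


Step 1: Agent 0 wants item 1
Step 2: There are 2 possible orderings of agents
Step 3: In 1 orderings, agent 0 gets item 1
Step 4: Probability = 1/2

1/2


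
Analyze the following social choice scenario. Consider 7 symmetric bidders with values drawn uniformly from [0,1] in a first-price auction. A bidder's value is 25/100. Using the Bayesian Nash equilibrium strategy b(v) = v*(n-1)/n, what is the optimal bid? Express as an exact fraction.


Step 1: The symmetric BNE bidding function is b(v) = v * (n-1) / n
Step 2: Substitute v = 1/4 and n = 7
Step 3: b = 1/4 * 6/7
Step 4: b = 3/14

3/14


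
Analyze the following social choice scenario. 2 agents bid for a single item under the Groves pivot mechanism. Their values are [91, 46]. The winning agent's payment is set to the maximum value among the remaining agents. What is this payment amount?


Step 1: The efficient winner is agent 0 with value 91
Step 2: Other agents' values: [46]
Step 3: Pivot payment = max(others) = 46
Step 4: The winner pays 46

46


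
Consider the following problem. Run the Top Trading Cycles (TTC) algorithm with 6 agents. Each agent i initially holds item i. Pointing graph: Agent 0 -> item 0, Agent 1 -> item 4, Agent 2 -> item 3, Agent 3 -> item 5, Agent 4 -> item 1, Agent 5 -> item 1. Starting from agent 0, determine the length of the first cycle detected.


Step 1: Trace the pointer graph from agent 0: 0 -> 0
Step 2: A cycle is detected when we revisit agent 0
Step 3: The cycle is: 0 -> 0
Step 4: Cycle length = 1

1


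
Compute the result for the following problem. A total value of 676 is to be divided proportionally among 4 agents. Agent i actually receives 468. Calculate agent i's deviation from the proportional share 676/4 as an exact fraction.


Step 1: Proportional share = 676/4 = 169
Step 2: Agent's actual allocation = 468
Step 3: Excess = 468 - 169 = 299

299


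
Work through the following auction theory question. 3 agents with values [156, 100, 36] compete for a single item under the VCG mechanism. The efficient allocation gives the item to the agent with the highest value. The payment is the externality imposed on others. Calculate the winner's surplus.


Step 1: The winner is the agent with the highest value: agent 0 with value 156
Step 2: Values of other agents: [100, 36]
Step 3: VCG payment = max of others' values = 100
Step 4: Surplus = 156 - 100 = 56

56


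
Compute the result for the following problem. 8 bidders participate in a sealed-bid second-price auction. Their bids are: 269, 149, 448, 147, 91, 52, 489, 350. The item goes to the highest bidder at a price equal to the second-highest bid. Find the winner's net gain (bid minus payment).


Step 1: Sort bids in descending order: 489, 448, 350, 269, 149, 147, 91, 52
Step 2: The winning bid is the highest: 489
Step 3: The payment equals the second-highest bid: 448
Step 4: Surplus = winner's bid - payment = 489 - 448 = 41

41


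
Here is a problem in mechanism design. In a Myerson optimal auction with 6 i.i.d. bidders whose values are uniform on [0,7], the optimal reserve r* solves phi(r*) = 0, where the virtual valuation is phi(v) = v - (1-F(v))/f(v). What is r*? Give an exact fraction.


Step 1: For U[0,7], F(v) = v/7 and f(v) = 1/7
Step 2: phi(v) = v - (1 - v/7)/(1/7) = v - (7 - v) = 2v - 7
Step 3: Set phi(r*) = 0: 2r* - 7 = 0
Step 4: r* = 7/2 (the number of bidders n = 6 does not enter)

7/2


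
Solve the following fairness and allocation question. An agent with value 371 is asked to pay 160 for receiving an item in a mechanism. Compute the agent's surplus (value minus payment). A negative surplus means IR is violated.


Step 1: Surplus = value - payment = 371 - 160 = 211
Step 2: IR is satisfied (surplus >= 0)

211


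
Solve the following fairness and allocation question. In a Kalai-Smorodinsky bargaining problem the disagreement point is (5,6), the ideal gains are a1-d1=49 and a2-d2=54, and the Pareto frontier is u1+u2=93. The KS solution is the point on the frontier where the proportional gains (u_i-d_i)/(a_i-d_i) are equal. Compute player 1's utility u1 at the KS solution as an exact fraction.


Step 1: At the KS point, (u1-d1)/r1 = (u2-d2)/r2 = t and u1+u2 = 93
Step 2: u1 = d1 + r1*t and u2 = d2 + r2*t, so (d1 + r1*t) + (d2 + r2*t) = 93
Step 3: t = (93 - 5 - 6)/(49 + 54) = 82/103
Step 4: u1 = d1 + r1*t = 5 + 49 * 82/103 = 4533/103
Step 5: (Check: u2 = d2 + r2*t = 5046/103; u1+u2 = 4533/103 + 5046/103 = 93, on the frontier.)

4533/103


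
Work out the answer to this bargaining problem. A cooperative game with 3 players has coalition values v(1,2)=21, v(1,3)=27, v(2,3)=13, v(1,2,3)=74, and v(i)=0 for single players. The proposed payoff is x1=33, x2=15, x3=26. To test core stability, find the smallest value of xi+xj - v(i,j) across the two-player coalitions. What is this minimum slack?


Step 1: Slack for coalition (1,2): x1+x2 - v12 = 48 - 21 = 27
Step 2: Slack for coalition (1,3): x1+x3 - v13 = 59 - 27 = 32
Step 3: Slack for coalition (2,3): x2+x3 - v23 = 41 - 13 = 28
Step 4: Minimum slack = min(27, 32, 28) = 27, attained by (1,2); no pair can gain by deviating, so the allocation is in the core

27


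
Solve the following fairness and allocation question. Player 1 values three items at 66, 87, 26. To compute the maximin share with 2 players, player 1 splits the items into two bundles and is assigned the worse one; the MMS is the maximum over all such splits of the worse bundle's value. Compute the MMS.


Step 1: Item values = 66, 87, 26
Step 2: Enumerate all 2-bundle partitions and take the smaller bundle:
  Partition 1: {66} vs {87,26} -> bundles 66, 113; min = 66
  Partition 2: {87} vs {66,26} -> bundles 87, 92; min = 87
  Partition 3: {26} vs {66,87} -> bundles 26, 153; min = 26
Step 3: MMS = max(66, 87, 26) = 87

87


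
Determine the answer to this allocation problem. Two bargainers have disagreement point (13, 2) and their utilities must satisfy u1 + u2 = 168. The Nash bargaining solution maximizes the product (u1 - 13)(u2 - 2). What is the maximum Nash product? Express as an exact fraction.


Step 1: The Nash solution splits surplus symmetrically above the disagreement point
Step 2: u1 = (total + d1 - d2)/2 = (168 + 13 - 2)/2 = 179/2
Step 3: u2 = (total - d1 + d2)/2 = (168 - 13 + 2)/2 = 157/2
Step 4: Nash product = (179/2 - 13) * (157/2 - 2)
Step 5: = 153/2 * 153/2 = 23409/4

23409/4


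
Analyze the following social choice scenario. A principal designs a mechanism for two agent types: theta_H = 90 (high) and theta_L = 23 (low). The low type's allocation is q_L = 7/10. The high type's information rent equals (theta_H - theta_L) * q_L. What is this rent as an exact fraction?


Step 1: theta_H - theta_L = 90 - 23 = 67
Step 2: Information rent = (theta_H - theta_L) * q_L
Step 3: = 67 * 7/10
Step 4: = 469/10

469/10


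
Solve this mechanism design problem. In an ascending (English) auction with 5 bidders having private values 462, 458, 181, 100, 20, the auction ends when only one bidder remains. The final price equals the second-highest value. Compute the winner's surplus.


Step 1: Identify the highest value: 462
Step 2: Identify the second-highest value: 458
Step 3: The final price = second-highest value = 458
Step 4: Surplus = 462 - 458 = 4

4


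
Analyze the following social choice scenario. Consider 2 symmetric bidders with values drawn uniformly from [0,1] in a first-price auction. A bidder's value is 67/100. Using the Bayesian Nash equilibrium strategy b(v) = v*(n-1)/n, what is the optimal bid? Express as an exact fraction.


Step 1: The symmetric BNE bidding function is b(v) = v * (n-1) / n
Step 2: Substitute v = 67/100 and n = 2
Step 3: b = 67/100 * 1/2
Step 4: b = 67/200

67/200


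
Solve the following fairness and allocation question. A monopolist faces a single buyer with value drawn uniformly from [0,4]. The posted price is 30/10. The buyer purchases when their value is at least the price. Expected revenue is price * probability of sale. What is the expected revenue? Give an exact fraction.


Step 1: Posted price r = 3, value support [0,4]
Step 2: P(v >= r) = (4 - 3)/4 = 1/4
Step 3: Expected revenue = r * P(v >= r) = 3 * 1/4
Step 4: Revenue = 3/4

3/4


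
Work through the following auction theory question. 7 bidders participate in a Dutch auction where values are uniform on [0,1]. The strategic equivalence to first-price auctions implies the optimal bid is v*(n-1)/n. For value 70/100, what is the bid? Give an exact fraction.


Step 1: Dutch auctions are strategically equivalent to first-price auctions
Step 2: The equilibrium bid is b(v) = v*(n-1)/n
Step 3: b = 7/10 * 6/7
Step 4: b = 3/5

3/5


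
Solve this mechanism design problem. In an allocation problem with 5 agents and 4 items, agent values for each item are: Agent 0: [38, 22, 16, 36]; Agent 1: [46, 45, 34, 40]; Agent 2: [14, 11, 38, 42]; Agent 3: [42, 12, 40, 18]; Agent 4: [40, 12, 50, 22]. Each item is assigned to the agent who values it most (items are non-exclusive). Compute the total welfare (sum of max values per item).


Step 1: For each item, find the maximum value among all agents.
Step 2: Item 0 -> Agent 1 (value 46)
Step 3: Item 1 -> Agent 1 (value 45)
Step 4: Item 2 -> Agent 4 (value 50)
Step 5: Item 3 -> Agent 2 (value 42)
Step 6: Total welfare = 46 + 45 + 50 + 42 = 183

183


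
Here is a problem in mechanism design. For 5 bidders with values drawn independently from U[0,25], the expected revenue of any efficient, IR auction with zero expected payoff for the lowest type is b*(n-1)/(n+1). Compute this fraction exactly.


Step 1: By Revenue Equivalence, expected revenue = b*(n-1)/(n+1)
Step 2: Substituting n = 5, b = 25
Step 3: Revenue = 25*(5-1)/(5+1) = 25*4/6
Step 4: Revenue = 100/6 = 50/3

50/3


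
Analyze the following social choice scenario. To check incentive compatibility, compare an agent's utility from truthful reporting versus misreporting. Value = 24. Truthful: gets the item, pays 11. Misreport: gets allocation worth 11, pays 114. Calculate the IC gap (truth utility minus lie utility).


Step 1: U(truth) = value - payment = 24 - 11 = 13
Step 2: U(lie) = allocation - payment = 11 - 114 = -103
Step 3: IC gap = 13 - (-103) = 116

116


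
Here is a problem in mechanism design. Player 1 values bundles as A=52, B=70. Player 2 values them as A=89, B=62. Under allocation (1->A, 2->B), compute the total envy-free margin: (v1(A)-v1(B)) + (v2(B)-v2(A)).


Step 1: Player 1's margin = v1(A) - v1(B) = 52 - 70 = -18
Step 2: Player 2's margin = v2(B) - v2(A) = 62 - 89 = -27
Step 3: Total margin = -18 + -27 = -45

-45


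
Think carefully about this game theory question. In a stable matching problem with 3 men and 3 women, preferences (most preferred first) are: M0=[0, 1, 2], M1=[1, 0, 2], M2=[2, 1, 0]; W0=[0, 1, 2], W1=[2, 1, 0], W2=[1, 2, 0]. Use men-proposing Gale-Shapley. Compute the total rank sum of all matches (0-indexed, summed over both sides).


Step 1: Run Gale-Shapley (men propose, women hold best offer):
  M0 proposes to W0; she accepts
  M1 proposes to W1; she accepts
  M2 proposes to W2; she accepts
Step 2: Final matching: W0-M0, W1-M1, W2-M2
Step 3: 0-indexed ranks (man's rank of his match, then woman's): 0 + 0 + 0 + 1 + 0 + 1
Step 4: Total rank sum = 2

2


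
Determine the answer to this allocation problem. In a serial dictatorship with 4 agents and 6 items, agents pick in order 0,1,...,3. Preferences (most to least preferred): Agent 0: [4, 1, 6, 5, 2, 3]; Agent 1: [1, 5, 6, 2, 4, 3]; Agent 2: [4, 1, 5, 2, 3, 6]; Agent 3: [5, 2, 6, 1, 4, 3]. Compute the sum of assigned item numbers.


Step 1: Agent 0 picks item 4
Step 2: Agent 1 picks item 1
Step 3: Agent 2 picks item 5
Step 4: Agent 3 picks item 2
Step 5: Sum = 4 + 1 + 5 + 2 = 12

12


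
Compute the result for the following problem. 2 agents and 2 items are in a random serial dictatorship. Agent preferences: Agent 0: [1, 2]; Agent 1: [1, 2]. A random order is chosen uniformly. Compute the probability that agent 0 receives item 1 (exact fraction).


Step 1: Agent 0 wants item 1
Step 2: There are 2 possible orderings of agents
Step 3: In 1 orderings, agent 0 gets item 1
Step 4: Probability = 1/2

1/2


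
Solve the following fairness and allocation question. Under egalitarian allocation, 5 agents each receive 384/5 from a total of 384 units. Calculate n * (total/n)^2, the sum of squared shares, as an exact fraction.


Step 1: Each agent's share = 384/5
Step 2: Square of each share = (384/5)^2 = 147456/25
Step 3: Sum of squares = 5 * 147456/25 = 147456/5

147456/5


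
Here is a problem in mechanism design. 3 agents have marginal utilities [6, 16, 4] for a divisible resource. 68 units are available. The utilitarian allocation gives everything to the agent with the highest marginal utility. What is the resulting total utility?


Step 1: The marginal utilities are [6, 16, 4]
Step 2: The highest marginal utility is 16
Step 3: All 68 units go to that agent
Step 4: Total utility = 16 * 68 = 1088

1088


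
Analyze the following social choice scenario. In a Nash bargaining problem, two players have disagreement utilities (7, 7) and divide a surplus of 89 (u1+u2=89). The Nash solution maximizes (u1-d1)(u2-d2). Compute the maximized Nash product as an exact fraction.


Step 1: The Nash solution splits surplus symmetrically above the disagreement point
Step 2: u1 = (total + d1 - d2)/2 = (89 + 7 - 7)/2 = 89/2
Step 3: u2 = (total - d1 + d2)/2 = (89 - 7 + 7)/2 = 89/2
Step 4: Nash product = (89/2 - 7) * (89/2 - 7)
Step 5: = 75/2 * 75/2 = 5625/4

5625/4


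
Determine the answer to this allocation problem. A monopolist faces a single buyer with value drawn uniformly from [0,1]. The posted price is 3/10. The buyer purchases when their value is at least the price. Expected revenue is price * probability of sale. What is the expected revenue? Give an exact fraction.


Step 1: Posted price r = 3/10, value support [0,1]
Step 2: P(v >= r) = (1 - 3/10)/1 = 7/10
Step 3: Expected revenue = r * P(v >= r) = 3/10 * 7/10
Step 4: Revenue = 21/100

21/100


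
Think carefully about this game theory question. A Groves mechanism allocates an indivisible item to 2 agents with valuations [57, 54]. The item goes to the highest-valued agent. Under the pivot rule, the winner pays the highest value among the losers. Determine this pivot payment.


Step 1: The efficient winner is agent 0 with value 57
Step 2: Other agents' values: [54]
Step 3: Pivot payment = max(others) = 54
Step 4: The winner pays 54

54


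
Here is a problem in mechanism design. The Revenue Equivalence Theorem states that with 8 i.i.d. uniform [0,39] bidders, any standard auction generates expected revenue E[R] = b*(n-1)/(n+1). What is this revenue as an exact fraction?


Step 1: By Revenue Equivalence, expected revenue = b*(n-1)/(n+1)
Step 2: Substituting n = 8, b = 39
Step 3: Revenue = 39*(8-1)/(8+1) = 39*7/9
Step 4: Revenue = 273/9 = 91/3

91/3


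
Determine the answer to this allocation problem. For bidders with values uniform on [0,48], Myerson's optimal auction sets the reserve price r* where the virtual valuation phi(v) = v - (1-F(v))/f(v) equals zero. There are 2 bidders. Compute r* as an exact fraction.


Step 1: For U[0,48], F(v) = v/48 and f(v) = 1/48
Step 2: phi(v) = v - (1 - v/48)/(1/48) = v - (48 - v) = 2v - 48
Step 3: Set phi(r*) = 0: 2r* - 48 = 0
Step 4: r* = 48/2 = 24 (the number of bidders n = 2 does not enter)

24


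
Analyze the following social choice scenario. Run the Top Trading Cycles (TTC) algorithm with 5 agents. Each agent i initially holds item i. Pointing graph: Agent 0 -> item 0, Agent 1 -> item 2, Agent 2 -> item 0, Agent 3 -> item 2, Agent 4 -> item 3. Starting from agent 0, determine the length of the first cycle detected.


Step 1: Trace the pointer graph from agent 0: 0 -> 0
Step 2: A cycle is detected when we revisit agent 0
Step 3: The cycle is: 0 -> 0
Step 4: Cycle length = 1

1


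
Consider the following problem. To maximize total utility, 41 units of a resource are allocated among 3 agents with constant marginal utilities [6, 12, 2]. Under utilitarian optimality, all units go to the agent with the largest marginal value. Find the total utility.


Step 1: The marginal utilities are [6, 12, 2]
Step 2: The highest marginal utility is 12
Step 3: All 41 units go to that agent
Step 4: Total utility = 12 * 41 = 492

492


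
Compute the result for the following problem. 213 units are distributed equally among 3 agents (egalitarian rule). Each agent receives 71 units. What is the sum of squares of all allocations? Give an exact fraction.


Step 1: Each agent's share = 213/3 = 71
Step 2: Square of each share = (71)^2 = 5041
Step 3: Sum of squares = 3 * 5041 = 15123

15123


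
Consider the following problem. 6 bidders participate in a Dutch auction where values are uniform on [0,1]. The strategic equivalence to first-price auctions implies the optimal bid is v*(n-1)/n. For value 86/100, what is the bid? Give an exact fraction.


Step 1: Dutch auctions are strategically equivalent to first-price auctions
Step 2: The equilibrium bid is b(v) = v*(n-1)/n
Step 3: b = 43/50 * 5/6
Step 4: b = 43/60

43/60


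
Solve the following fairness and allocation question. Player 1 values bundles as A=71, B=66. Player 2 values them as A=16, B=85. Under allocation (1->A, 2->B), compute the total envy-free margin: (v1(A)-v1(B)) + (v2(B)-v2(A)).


Step 1: Player 1's margin = v1(A) - v1(B) = 71 - 66 = 5
Step 2: Player 2's margin = v2(B) - v2(A) = 85 - 16 = 69
Step 3: Total margin = 5 + 69 = 74

74


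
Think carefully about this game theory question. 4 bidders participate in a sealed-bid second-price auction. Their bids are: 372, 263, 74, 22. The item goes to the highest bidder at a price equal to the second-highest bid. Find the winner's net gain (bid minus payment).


Step 1: Sort bids in descending order: 372, 263, 74, 22
Step 2: The winning bid is the highest: 372
Step 3: The payment equals the second-highest bid: 263
Step 4: Surplus = winner's bid - payment = 372 - 263 = 109

109


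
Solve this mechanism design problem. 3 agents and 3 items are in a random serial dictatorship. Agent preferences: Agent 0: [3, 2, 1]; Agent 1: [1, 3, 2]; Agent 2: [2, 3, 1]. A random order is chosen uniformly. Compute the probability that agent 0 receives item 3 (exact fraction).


Step 1: Agent 0 wants item 3
Step 2: There are 6 possible orderings of agents
Step 3: In 6 orderings, agent 0 gets item 3
Step 4: Probability = 6/6 = 1

1


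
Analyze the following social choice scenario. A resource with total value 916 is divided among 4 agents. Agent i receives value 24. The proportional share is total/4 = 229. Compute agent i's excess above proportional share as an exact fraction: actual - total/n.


Step 1: Proportional share = 916/4 = 229
Step 2: Agent's actual allocation = 24
Step 3: Excess = 24 - 229 = -205

-205


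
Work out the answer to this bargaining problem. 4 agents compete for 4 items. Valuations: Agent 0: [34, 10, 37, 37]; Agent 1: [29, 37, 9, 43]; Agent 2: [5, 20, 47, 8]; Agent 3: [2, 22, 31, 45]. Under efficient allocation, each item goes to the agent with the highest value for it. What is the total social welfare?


Step 1: For each item, find the maximum value among all agents.
Step 2: Item 0 -> Agent 0 (value 34)
Step 3: Item 1 -> Agent 1 (value 37)
Step 4: Item 2 -> Agent 2 (value 47)
Step 5: Item 3 -> Agent 3 (value 45)
Step 6: Total welfare = 34 + 37 + 47 + 45 = 163

163


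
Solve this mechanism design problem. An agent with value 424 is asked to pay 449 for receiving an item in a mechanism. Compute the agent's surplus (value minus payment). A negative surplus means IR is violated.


Step 1: Surplus = value - payment = 424 - 449 = -25
Step 2: IR is violated (surplus < 0)

-25


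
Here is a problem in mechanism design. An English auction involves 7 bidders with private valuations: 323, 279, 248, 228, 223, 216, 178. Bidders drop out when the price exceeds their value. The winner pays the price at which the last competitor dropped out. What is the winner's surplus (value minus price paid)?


Step 1: Identify the highest value: 323
Step 2: Identify the second-highest value: 279
Step 3: The final price = second-highest value = 279
Step 4: Surplus = 323 - 279 = 44

44


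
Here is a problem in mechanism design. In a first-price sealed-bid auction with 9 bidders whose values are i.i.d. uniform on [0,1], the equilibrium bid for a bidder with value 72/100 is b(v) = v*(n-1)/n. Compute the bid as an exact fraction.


Step 1: The symmetric BNE bidding function is b(v) = v * (n-1) / n
Step 2: Substitute v = 18/25 and n = 9
Step 3: b = 18/25 * 8/9
Step 4: b = 16/25

16/25


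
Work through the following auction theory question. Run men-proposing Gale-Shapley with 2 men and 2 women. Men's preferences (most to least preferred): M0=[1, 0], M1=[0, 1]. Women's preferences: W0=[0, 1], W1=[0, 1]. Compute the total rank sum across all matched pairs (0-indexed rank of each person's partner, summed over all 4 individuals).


Step 1: Run Gale-Shapley (men propose, women hold best offer):
  M0 proposes to W1; she accepts
  M1 proposes to W0; she accepts
Step 2: Final matching: W0-M1, W1-M0
Step 3: 0-indexed ranks (man's rank of his match, then woman's): 0 + 1 + 0 + 0
Step 4: Total rank sum = 1

1


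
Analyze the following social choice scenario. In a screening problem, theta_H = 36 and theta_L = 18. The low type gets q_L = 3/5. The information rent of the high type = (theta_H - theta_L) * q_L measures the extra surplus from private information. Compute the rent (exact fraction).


Step 1: theta_H - theta_L = 36 - 18 = 18
Step 2: Information rent = (theta_H - theta_L) * q_L
Step 3: = 18 * 3/5
Step 4: = 54/5

54/5


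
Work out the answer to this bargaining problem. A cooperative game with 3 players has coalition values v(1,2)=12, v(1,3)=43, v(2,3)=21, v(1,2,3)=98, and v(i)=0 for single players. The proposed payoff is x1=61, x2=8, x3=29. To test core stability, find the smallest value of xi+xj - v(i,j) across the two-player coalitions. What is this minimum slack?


Step 1: Slack for coalition (1,2): x1+x2 - v12 = 69 - 12 = 57
Step 2: Slack for coalition (1,3): x1+x3 - v13 = 90 - 43 = 47
Step 3: Slack for coalition (2,3): x2+x3 - v23 = 37 - 21 = 16
Step 4: Minimum slack = min(57, 47, 16) = 16, attained by (2,3); no pair can gain by deviating, so the allocation is in the core

16


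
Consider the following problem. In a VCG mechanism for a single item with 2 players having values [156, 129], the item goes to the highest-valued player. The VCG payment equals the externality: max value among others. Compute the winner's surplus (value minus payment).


Step 1: The winner is the agent with the highest value: agent 0 with value 156
Step 2: Values of other agents: [129]
Step 3: VCG payment = max of others' values = 129
Step 4: Surplus = 156 - 129 = 27

27


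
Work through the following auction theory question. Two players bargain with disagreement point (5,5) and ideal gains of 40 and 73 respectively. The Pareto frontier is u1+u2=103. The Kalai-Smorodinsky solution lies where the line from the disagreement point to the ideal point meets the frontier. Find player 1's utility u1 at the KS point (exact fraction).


Step 1: At the KS point, (u1-d1)/r1 = (u2-d2)/r2 = t and u1+u2 = 103
Step 2: u1 = d1 + r1*t and u2 = d2 + r2*t, so (d1 + r1*t) + (d2 + r2*t) = 103
Step 3: t = (103 - 5 - 5)/(40 + 73) = 93/113
Step 4: u1 = d1 + r1*t = 5 + 40 * 93/113 = 4285/113
Step 5: (Check: u2 = d2 + r2*t = 7354/113; u1+u2 = 4285/113 + 7354/113 = 103, on the frontier.)

4285/113


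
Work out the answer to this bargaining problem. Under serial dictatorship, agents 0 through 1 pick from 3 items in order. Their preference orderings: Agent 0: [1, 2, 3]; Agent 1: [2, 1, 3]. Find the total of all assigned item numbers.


Step 1: Agent 0 picks item 1
Step 2: Agent 1 picks item 2
Step 3: Sum = 1 + 2 = 3

3


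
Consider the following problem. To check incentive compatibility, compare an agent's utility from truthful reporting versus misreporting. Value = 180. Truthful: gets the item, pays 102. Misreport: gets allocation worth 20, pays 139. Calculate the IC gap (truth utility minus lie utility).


Step 1: U(truth) = value - payment = 180 - 102 = 78
Step 2: U(lie) = allocation - payment = 20 - 139 = -119
Step 3: IC gap = 78 - (-119) = 197

197


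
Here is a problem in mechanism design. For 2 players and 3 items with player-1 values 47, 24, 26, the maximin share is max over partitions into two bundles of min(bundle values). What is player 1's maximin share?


Step 1: Item values = 47, 24, 26
Step 2: Enumerate all 2-bundle partitions and take the smaller bundle:
  Partition 1: {47} vs {24,26} -> bundles 47, 50; min = 47
  Partition 2: {24} vs {47,26} -> bundles 24, 73; min = 24
  Partition 3: {26} vs {47,24} -> bundles 26, 71; min = 26
Step 3: MMS = max(47, 24, 26) = 47

47


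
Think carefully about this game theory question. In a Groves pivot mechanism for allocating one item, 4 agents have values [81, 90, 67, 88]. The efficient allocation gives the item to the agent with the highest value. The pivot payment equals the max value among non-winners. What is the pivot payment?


Step 1: The efficient winner is agent 1 with value 90
Step 2: Other agents' values: [81, 67, 88]
Step 3: Pivot payment = max(others) = 88
Step 4: The winner pays 88

88


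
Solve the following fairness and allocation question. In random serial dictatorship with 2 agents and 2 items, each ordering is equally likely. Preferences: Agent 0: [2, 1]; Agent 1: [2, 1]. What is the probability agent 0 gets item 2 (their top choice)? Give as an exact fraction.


Step 1: Agent 0 wants item 2
Step 2: There are 2 possible orderings of agents
Step 3: In 1 orderings, agent 0 gets item 2
Step 4: Probability = 1/2

1/2


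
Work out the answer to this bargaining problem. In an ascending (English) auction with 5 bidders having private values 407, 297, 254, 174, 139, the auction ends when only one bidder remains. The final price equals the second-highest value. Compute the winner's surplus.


Step 1: Identify the highest value: 407
Step 2: Identify the second-highest value: 297
Step 3: The final price = second-highest value = 297
Step 4: Surplus = 407 - 297 = 110

110


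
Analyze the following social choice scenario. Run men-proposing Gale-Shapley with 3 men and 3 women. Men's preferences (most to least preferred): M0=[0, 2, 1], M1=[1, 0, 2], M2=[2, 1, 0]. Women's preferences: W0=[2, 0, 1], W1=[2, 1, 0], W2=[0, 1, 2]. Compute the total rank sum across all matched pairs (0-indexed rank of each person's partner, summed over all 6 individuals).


Step 1: Run Gale-Shapley (men propose, women hold best offer):
  M0 proposes to W0; she accepts
  M1 proposes to W1; she accepts
  M2 proposes to W2; she accepts
Step 2: Final matching: W0-M0, W1-M1, W2-M2
Step 3: 0-indexed ranks (man's rank of his match, then woman's): 0 + 1 + 0 + 1 + 0 + 2
Step 4: Total rank sum = 4

4


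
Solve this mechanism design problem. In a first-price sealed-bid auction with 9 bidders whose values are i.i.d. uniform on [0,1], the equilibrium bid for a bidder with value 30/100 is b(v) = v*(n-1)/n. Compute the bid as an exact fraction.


Step 1: The symmetric BNE bidding function is b(v) = v * (n-1) / n
Step 2: Substitute v = 3/10 and n = 9
Step 3: b = 3/10 * 8/9
Step 4: b = 4/15

4/15


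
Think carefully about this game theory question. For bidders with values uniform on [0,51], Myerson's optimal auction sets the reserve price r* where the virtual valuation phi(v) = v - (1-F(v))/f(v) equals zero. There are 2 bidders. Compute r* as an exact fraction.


Step 1: For U[0,51], F(v) = v/51 and f(v) = 1/51
Step 2: phi(v) = v - (1 - v/51)/(1/51) = v - (51 - v) = 2v - 51
Step 3: Set phi(r*) = 0: 2r* - 51 = 0
Step 4: r* = 51/2 (the number of bidders n = 2 does not enter)

51/2


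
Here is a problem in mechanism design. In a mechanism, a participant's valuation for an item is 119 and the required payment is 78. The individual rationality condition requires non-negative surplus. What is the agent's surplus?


Step 1: Surplus = value - payment = 119 - 78 = 41
Step 2: IR is satisfied (surplus >= 0)

41


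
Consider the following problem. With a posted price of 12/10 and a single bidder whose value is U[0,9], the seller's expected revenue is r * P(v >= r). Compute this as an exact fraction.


Step 1: Posted price r = 6/5, value support [0,9]
Step 2: P(v >= r) = (9 - 6/5)/9 = 13/15
Step 3: Expected revenue = r * P(v >= r) = 6/5 * 13/15
Step 4: Revenue = 26/25

26/25
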